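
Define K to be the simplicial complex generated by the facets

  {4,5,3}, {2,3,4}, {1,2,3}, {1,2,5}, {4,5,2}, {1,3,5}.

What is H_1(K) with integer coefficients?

H_1 = 0.

K has 5 vertices, 9 edges, 6 triangles.
rank ∂_1 = 4, rank ∂_2 = 5 ⇒ b_1 = 9 − 4 − 5 = 0; all invariant factors of ∂_2 are 1 so no torsion. So H_1 ≅ 0.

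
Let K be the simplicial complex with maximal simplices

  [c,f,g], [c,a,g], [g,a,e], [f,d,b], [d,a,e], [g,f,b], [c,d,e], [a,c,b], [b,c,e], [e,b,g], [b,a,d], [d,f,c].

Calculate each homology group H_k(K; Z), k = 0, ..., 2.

Fix the vertex order a < b < c < d < e < f < g and write every simplex with vertices in increasing order. Then dim K = 2 and the simplices of K are:

  0-simplices (7): a, b, c, d, e, f, g
  1-simplices (18): ab, ac, ad, ae, ag, bc, bd, be, bf, bg, cd, ce, cf, cg, de, df, eg, fg
  2-simplices (12): abc, abd, acg, ade, aeg, bce, bdf, beg, bfg, cde, cdf, cfg

Hence C_0 ≅ Z^7, C_1 ≅ Z^18, C_2 ≅ Z^12.

∂_1: C_1 → C_0 is given by ∂[p,q] = [q] − [p].
As a 7×18 matrix over Z this has rank 6, with invariant factors (1,1,1,1,1,1).

The boundary map ∂_2: C_2 → C_1 sends each 2-simplex [p,q,r] to [q,r] − [p,r] + [p,q]. For instance
  ∂cdf = df − cf + cd,
  ∂abc = bc − ac + ab.
This gives a 18×12 integer matrix of rank 12; reducing to Smith normal form yields diagonal entries (1,1,1,1,1,1,1,1,1,1,1,2).

From H_k ≅ ker(∂_k) / im(∂_{k+1}) we obtain:

  H_0: rank C_0 − rank ∂_1 = 7 − 6 = 1, and the invariant factors of ∂_1 are all 1, so H_0 = Z.
  H_1: rank ker ∂_1 − rank ∂_2 = (18 − 6) − 12 = 0, and ∂_2 has invariant factor 2 > 1, so H_1 = Z/2.
  H_2: rank ker ∂_2 − rank ∂_3 = (12 − 12) − 0 = 0, and there is no ∂_3, so H_2 = 0.

(K is a triangulation of the real projective plane RP^2.)

H_0 = Z,  H_1 = Z/2,  H_2 = 0.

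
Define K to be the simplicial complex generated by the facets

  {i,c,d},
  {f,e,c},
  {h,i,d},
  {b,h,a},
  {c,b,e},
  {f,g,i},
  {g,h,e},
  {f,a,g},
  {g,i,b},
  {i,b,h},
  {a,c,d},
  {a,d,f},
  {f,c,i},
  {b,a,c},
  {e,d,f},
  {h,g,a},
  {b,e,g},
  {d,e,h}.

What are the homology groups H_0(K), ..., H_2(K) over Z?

Order the vertices as a < b < c < d < e < f < g < h < i. Listing each simplex with vertices in this order, K has dimension 2 with simplices:

  0-simplices (9): a, b, c, d, e, f, g, h, i
  1-simplices (27): ab, ac, ad, af, ag, ah, bc, be, bg, bh, bi, cd, ce, cf, ci, de, df, dh, di, ef, eg, eh, fg, fi, gh, gi, hi
  2-simplices (18): abc, abh, acd, adf, afg, agh, bce, beg, bgi, bhi, cdi, cef, cfi, def, deh, dhi, egh, fgi

so the chain groups are C_0 ≅ Z^9, C_1 ≅ Z^27, C_2 ≅ Z^18.

Boundary ∂_1: C_1 → C_0 maps an edge to its endpoints' difference, ∂[p,q] = q − p.
As a 9×27 matrix over Z this has rank 8, with invariant factors (1,1,1,1,1,1,1,1).

Boundary ∂_2: C_2 → C_1 sends each 2-simplex [p,q,r] to [q,r] − [p,r] + [p,q]. For instance
  ∂deh = eh − dh + de,
  ∂egh = gh − eh + eg.
This gives a 27×18 integer matrix of rank 18; reducing to Smith normal form yields diagonal entries (1,1,1,1,1,1,1,1,1,1,1,1,1,1,1,1,1,2).

Now H_k = ker ∂_k / im ∂_{k+1}, so:

  H_0: rank C_0 − rank ∂_1 = 9 − 8 = 1, and the invariant factors of ∂_1 are all 1, so H_0 ≅ Z.
  H_1: rank ker ∂_1 − rank ∂_2 = (27 − 8) − 18 = 1, and ∂_2 has invariant factor 2 > 1, so H_1 ≅ Z × Z/2.
  H_2: rank ker ∂_2 − rank ∂_3 = (18 − 18) − 0 = 0, and there is no ∂_3, so H_2 ≅ 0.

H_0 = Z,  H_1 = Z × Z/2,  H_2 = 0.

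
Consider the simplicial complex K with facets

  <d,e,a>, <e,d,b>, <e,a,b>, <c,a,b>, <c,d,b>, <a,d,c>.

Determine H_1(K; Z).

Order the vertices as a < b < c < d < e. Listing each simplex with vertices in this order, K has dimension 2 with simplices:

  0-simplices (5): a, b, c, d, e
  1-simplices (9): ab, ac, ad, ae, bc, bd, be, cd, de
  2-simplices (6): abc, abe, acd, ade, bcd, bde

Hence C_0 ≅ Z^5, C_1 ≅ Z^9, C_2 ≅ Z^6.

Boundary ∂_1: C_1 → C_0 maps an edge to its endpoints' difference, ∂[p,q] = q − p. For instance
  ∂cd = d − c.
This gives a 5×9 integer matrix of rank 4; reducing to Smith normal form yields diagonal entries (1,1,1,1).

The boundary map ∂_2: C_2 → C_1 maps a triangle to the signed sum of its edges. For instance
  ∂bde = de − be + bd,
  ∂ade = de − ae + ad.
The 9×6 boundary matrix has rank 5 and Smith normal form diag(1,1,1,1,1).

Reading off H_k = ker ∂_k / im ∂_{k+1}:

  H_1: rank ker ∂_1 − rank ∂_2 = (9 − 4) − 5 = 0, and the invariant factors of ∂_2 are all 1, so H_1 ≅ 0.

(K is a triangulation of the 2-sphere S^2.)

H_1 = 0.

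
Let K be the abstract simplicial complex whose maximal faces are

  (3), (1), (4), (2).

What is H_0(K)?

Take the total order 1 < 2 < 3 < 4 on the vertex set. Then K (dimension 0) consists of the simplices:

  0-simplices (4): [1], [2], [3], [4]

so the chain groups are C_0 ≅ Z^4.

From H_k ≅ ker(∂_k) / im(∂_{k+1}) we obtain:

  H_0: rank C_0 − rank ∂_1 = 4 − 0 = 4, and there is no ∂_1, so H_0 = Z^4.

H_0 = Z^4.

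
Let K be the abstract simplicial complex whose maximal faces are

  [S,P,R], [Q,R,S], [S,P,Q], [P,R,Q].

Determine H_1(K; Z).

H_1 ≅ 0.

Take the total order P < Q < R < S on the vertex set. Then K (dimension 2) consists of the simplices:

  0-simplices (4): P, Q, R, S
  1-simplices (6): PQ, PR, PS, QR, QS, RS
  2-simplices (4): PQR, PQS, PRS, QRS

giving chain groups C_0 ≅ Z^4, C_1 ≅ Z^6, C_2 ≅ Z^4.

∂_1: C_1 → C_0 sends each edge [p,q] (with p < q) to q − p. For instance
  ∂RS = S − R.
As a 4×6 matrix over Z this has rank 3, with invariant factors (1,1,1).

∂_2: C_2 → C_1 maps a triangle to the signed sum of its edges. For instance
  ∂QRS = RS − QS + QR,
  ∂PRS = RS − PS + PR.
This gives a 6×4 integer matrix of rank 3; reducing to Smith normal form yields diagonal entries (1,1,1).

Now H_k = ker ∂_k / im ∂_{k+1}, so:

  H_1: rank ker ∂_1 − rank ∂_2 = (6 − 3) − 3 = 0, and the invariant factors of ∂_2 are all 1, so H_1 ≅ 0.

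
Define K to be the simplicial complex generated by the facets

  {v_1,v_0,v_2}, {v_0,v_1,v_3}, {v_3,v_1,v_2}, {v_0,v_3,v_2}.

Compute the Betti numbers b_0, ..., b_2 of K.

Order the vertices as v_0 < v_1 < v_2 < v_3. Listing each simplex with vertices in this order, K has dimension 2 with simplices:

  0-simplices (4): [v_0], [v_1], [v_2], [v_3]
  1-simplices (6): [v_0,v_1], [v_0,v_2], [v_0,v_3], [v_1,v_2], [v_1,v_3], [v_2,v_3]
  2-simplices (4): [v_0,v_1,v_2], [v_0,v_1,v_3], [v_0,v_2,v_3], [v_1,v_2,v_3]

so the chain groups are C_0 ≅ Z^4, C_1 ≅ Z^6, C_2 ≅ Z^4.

∂_1: C_1 → C_0 maps an edge to its endpoints' difference, ∂[p,q] = q − p. For instance
  ∂[v_0,v_3] = [v_3] − [v_0].
The 4×6 boundary matrix has rank 3 and Smith normal form diag(1,1,1).

Boundary ∂_2: C_2 → C_1 sends each 2-simplex [p,q,r] to [q,r] − [p,r] + [p,q]. For instance
  ∂[v_0,v_2,v_3] = [v_2,v_3] − [v_0,v_3] + [v_0,v_2],
  ∂[v_0,v_1,v_3] = [v_1,v_3] − [v_0,v_3] + [v_0,v_1].
As a 6×4 matrix over Z this has rank 3, with invariant factors (1,1,1).

From H_k ≅ ker(∂_k) / im(∂_{k+1}) we obtain:

  H_0: rank C_0 − rank ∂_1 = 4 − 3 = 1, and the invariant factors of ∂_1 are all 1, so H_0 ≅ Z.
  H_1: rank ker ∂_1 − rank ∂_2 = (6 − 3) − 3 = 0, and the invariant factors of ∂_2 are all 1, so H_1 ≅ 0.
  H_2: rank ker ∂_2 − rank ∂_3 = (4 − 3) − 0 = 1, and there is no ∂_3, so H_2 ≅ Z.

As a check, the Euler characteristic is 4 − 6 + 4 = 2, which agrees with 1 − 0 + 1 = 2.
(K is a triangulation of the 2-sphere S^2.)

Hence the Betti numbers are b_0 = 1, b_1 = 0, b_2 = 1.

b_0 = 1, b_1 = 0, b_2 = 1.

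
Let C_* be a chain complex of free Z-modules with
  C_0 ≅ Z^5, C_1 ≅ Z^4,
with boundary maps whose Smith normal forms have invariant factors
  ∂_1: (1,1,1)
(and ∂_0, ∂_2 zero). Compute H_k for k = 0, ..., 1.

H_0 ≅ Z^2,  H_1 ≅ Z.

H_0: b_0 = 5 − 0 − 3 = 2; torsion from ∂_1 factors > 1: none. So H_0 ≅ Z^2.
H_1: b_1 = 4 − 3 − 0 = 1; torsion from ∂_2 factors > 1: none. So H_1 ≅ Z.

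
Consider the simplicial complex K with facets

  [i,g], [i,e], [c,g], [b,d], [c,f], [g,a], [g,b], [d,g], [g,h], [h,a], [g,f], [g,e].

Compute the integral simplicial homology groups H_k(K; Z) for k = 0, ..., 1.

H_0 ≅ Z,  H_1 ≅ Z^4.

Fix the vertex order a < b < c < d < e < f < g < h < i and write every simplex with vertices in increasing order. Then dim K = 1 and the simplices of K are:

  0-simplices (9): a, b, c, d, e, f, g, h, i
  1-simplices (12): ag, ah, bd, bg, cf, cg, dg, eg, ei, fg, gh, gi

giving chain groups C_0 ≅ Z^9, C_1 ≅ Z^12.

∂_1: C_1 → C_0 is given by ∂[p,q] = [q] − [p].
The 9×12 boundary matrix has rank 8 and Smith normal form diag(1,1,1,1,1,1,1,1).

Now H_k = ker ∂_k / im ∂_{k+1}, so:

  H_0: rank C_0 − rank ∂_1 = 9 − 8 = 1, and the invariant factors of ∂_1 are all 1, so H_0 ≅ Z.
  H_1: rank ker ∂_1 − rank ∂_2 = (12 − 8) − 0 = 4, and there is no ∂_2, so H_1 ≅ Z^4.

(K is a triangulation of a wedge of 4 circles.)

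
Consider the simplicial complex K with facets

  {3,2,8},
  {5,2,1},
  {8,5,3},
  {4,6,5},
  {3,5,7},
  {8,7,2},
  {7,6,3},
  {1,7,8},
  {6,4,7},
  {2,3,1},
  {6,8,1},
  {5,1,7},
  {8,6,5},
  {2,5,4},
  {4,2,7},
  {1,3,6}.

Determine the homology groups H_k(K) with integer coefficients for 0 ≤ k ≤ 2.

H_0 ≅ Z,  H_1 ≅ Z^2,  H_2 ≅ Z.

We work with the vertex ordering 1 < 2 < 3 < 4 < 5 < 6 < 7 < 8. The simplices of K, each written with vertices in increasing order, are:

  0-simplices (8): [1], [2], [3], [4], [5], [6], [7], [8]
  1-simplices (24): (24 of them)
  2-simplices (16): [1,2,3], [1,2,5], [1,3,6], [1,5,7], [1,6,8], [1,7,8], [2,3,8], [2,4,5], [2,4,7], [2,7,8], [3,5,7], [3,5,8], [3,6,7], [4,5,6], [4,6,7], [5,6,8]

giving chain groups C_0 ≅ Z^8, C_1 ≅ Z^24, C_2 ≅ Z^16.

Boundary ∂_1: C_1 → C_0 maps an edge to its endpoints' difference, ∂[p,q] = q − p.
This gives a 8×24 integer matrix of rank 7; reducing to Smith normal form yields diagonal entries (1,1,1,1,1,1,1).

The boundary map ∂_2: C_2 → C_1 acts by ∂[p,q,r] = [q,r] − [p,r] + [p,q]. For instance
  ∂[1,7,8] = [7,8] − [1,8] + [1,7],
  ∂[3,5,7] = [5,7] − [3,7] + [3,5].
This gives a 24×16 integer matrix of rank 15; reducing to Smith normal form yields diagonal entries (1,1,1,1,1,1,1,1,1,1,1,1,1,1,1).

From H_k ≅ ker(∂_k) / im(∂_{k+1}) we obtain:

  H_0: rank C_0 − rank ∂_1 = 8 − 7 = 1, and the invariant factors of ∂_1 are all 1, so H_0 ≅ Z.
  H_1: rank ker ∂_1 − rank ∂_2 = (24 − 7) − 15 = 2, and the invariant factors of ∂_2 are all 1, so H_1 ≅ Z^2.
  H_2: rank ker ∂_2 − rank ∂_3 = (16 − 15) − 0 = 1, and there is no ∂_3, so H_2 ≅ Z.

(K is a triangulation of the torus T^2.)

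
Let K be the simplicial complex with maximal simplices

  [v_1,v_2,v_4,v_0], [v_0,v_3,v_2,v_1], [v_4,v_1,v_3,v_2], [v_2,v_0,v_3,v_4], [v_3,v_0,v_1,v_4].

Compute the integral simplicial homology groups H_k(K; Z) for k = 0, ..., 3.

Order the vertices as v_0 < v_1 < v_2 < v_3 < v_4. Listing each simplex with vertices in this order, K has dimension 3 with simplices:

  0-simplices (5): [v_0], [v_1], [v_2], [v_3], [v_4]
  1-simplices (10): [v_0,v_1], [v_0,v_2], [v_0,v_3], [v_0,v_4], [v_1,v_2], [v_1,v_3], [v_1,v_4], [v_2,v_3], [v_2,v_4], [v_3,v_4]
  2-simplices (10): [v_0,v_1,v_2], [v_0,v_1,v_3], [v_0,v_1,v_4], [v_0,v_2,v_3], [v_0,v_2,v_4], [v_0,v_3,v_4], [v_1,v_2,v_3], [v_1,v_2,v_4], [v_1,v_3,v_4], [v_2,v_3,v_4]
  3-simplices (5): [v_0,v_1,v_2,v_3], [v_0,v_1,v_2,v_4], [v_0,v_1,v_3,v_4], [v_0,v_2,v_3,v_4], [v_1,v_2,v_3,v_4]

so the chain groups are C_0 ≅ Z^5, C_1 ≅ Z^10, C_2 ≅ Z^10, C_3 ≅ Z^5.

Boundary ∂_1: C_1 → C_0 is given by ∂[p,q] = [q] − [p]. For instance
  ∂[v_1,v_4] = [v_4] − [v_1].
The resulting 5×10 matrix has rank 4, and its Smith normal form has invariant factors (1,1,1,1).

The boundary map ∂_2: C_2 → C_1 acts by ∂[p,q,r] = [q,r] − [p,r] + [p,q]. For instance
  ∂[v_0,v_1,v_3] = [v_1,v_3] − [v_0,v_3] + [v_0,v_1],
  ∂[v_1,v_2,v_3] = [v_2,v_3] − [v_1,v_3] + [v_1,v_2].
The 10×10 boundary matrix has rank 6 and Smith normal form diag(1,1,1,1,1,1).

∂_3: C_3 → C_2 sends each 3-simplex σ to the alternating sum Σ_i (−1)^i (σ with its i-th vertex removed). For instance
  ∂[v_1,v_2,v_3,v_4] = [v_2,v_3,v_4] − [v_1,v_3,v_4] + [v_1,v_2,v_4] − [v_1,v_2,v_3],
  ∂[v_0,v_1,v_2,v_4] = [v_1,v_2,v_4] − [v_0,v_2,v_4] + [v_0,v_1,v_4] − [v_0,v_1,v_2].
The resulting 10×5 matrix has rank 4, and its Smith normal form has invariant factors (1,1,1,1).

Reading off H_k = ker ∂_k / im ∂_{k+1}:

  H_0: rank C_0 − rank ∂_1 = 5 − 4 = 1, and the invariant factors of ∂_1 are all 1, so H_0 = Z.
  H_1: rank ker ∂_1 − rank ∂_2 = (10 − 4) − 6 = 0, and the invariant factors of ∂_2 are all 1, so H_1 = 0.
  H_2: rank ker ∂_2 − rank ∂_3 = (10 − 6) − 4 = 0, and the invariant factors of ∂_3 are all 1, so H_2 = 0.
  H_3: rank ker ∂_3 − rank ∂_4 = (5 − 4) − 0 = 1, and there is no ∂_4, so H_3 = Z.

As a check, the Euler characteristic is 5 − 10 + 10 − 5 = 0, which agrees with 1 − 0 + 0 − 1 = 0.

H_0 ≅ Z,  H_1 = 0,  H_2 = 0,  H_3 ≅ Z.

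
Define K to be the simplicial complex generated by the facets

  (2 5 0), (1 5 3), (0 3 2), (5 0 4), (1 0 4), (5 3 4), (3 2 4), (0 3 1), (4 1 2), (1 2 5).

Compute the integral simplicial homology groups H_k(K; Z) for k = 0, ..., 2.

Fix the vertex order 0 < 1 < 2 < 3 < 4 < 5 and write every simplex with vertices in increasing order. Then dim K = 2 and the simplices of K are:

  0-simplices (6): [0], [1], [2], [3], [4], [5]
  1-simplices (15): [0,1], [0,2], [0,3], [0,4], [0,5], [1,2], [1,3], [1,4], [1,5], [2,3], [2,4], [2,5], [3,4], [3,5], [4,5]
  2-simplices (10): [0,1,3], [0,1,4], [0,2,3], [0,2,5], [0,4,5], [1,2,4], [1,2,5], [1,3,5], [2,3,4], [3,4,5]

giving chain groups C_0 ≅ Z^6, C_1 ≅ Z^15, C_2 ≅ Z^10.

The boundary map ∂_1: C_1 → C_0 is given by ∂[p,q] = [q] − [p].
The resulting 6×15 matrix has rank 5, and its Smith normal form has invariant factors (1,1,1,1,1).

Boundary ∂_2: C_2 → C_1 acts by ∂[p,q,r] = [q,r] − [p,r] + [p,q]. For instance
  ∂[0,2,3] = [2,3] − [0,3] + [0,2],
  ∂[1,2,5] = [2,5] − [1,5] + [1,2].
This gives a 15×10 integer matrix of rank 10; reducing to Smith normal form yields diagonal entries (1,1,1,1,1,1,1,1,1,2).

Computing H_k = (kernel of ∂_k) / (image of ∂_{k+1}):

  H_0: rank C_0 − rank ∂_1 = 6 − 5 = 1, and the invariant factors of ∂_1 are all 1, so H_0 = Z.
  H_1: rank ker ∂_1 − rank ∂_2 = (15 − 5) − 10 = 0, and ∂_2 has invariant factor 2 > 1, so H_1 = Z/2Z.
  H_2: rank ker ∂_2 − rank ∂_3 = (10 − 10) − 0 = 0, and there is no ∂_3, so H_2 = 0.

As a check, the Euler characteristic is 6 − 15 + 10 = 1, which agrees with 1 − 0 + 0 = 1.

H_0 = Z,  H_1 = Z/2Z,  H_2 = 0.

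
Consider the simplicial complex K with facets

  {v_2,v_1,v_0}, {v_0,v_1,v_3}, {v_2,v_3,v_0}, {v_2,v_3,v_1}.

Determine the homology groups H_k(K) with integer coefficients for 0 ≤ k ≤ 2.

H_0 ≅ Z,  H_1 = 0,  H_2 ≅ Z.

We work with the vertex ordering v_0 < v_1 < v_2 < v_3. The simplices of K, each written with vertices in increasing order, are:

  0-simplices (4): [v_0], [v_1], [v_2], [v_3]
  1-simplices (6): [v_0,v_1], [v_0,v_2], [v_0,v_3], [v_1,v_2], [v_1,v_3], [v_2,v_3]
  2-simplices (4): [v_0,v_1,v_2], [v_0,v_1,v_3], [v_0,v_2,v_3], [v_1,v_2,v_3]

Hence C_0 ≅ Z^4, C_1 ≅ Z^6, C_2 ≅ Z^4.

Boundary ∂_1: C_1 → C_0 maps an edge to its endpoints' difference, ∂[p,q] = q − p.
The 4×6 boundary matrix has rank 3 and Smith normal form diag(1,1,1).

Boundary ∂_2: C_2 → C_1 sends each 2-simplex [p,q,r] to [q,r] − [p,r] + [p,q]. For instance
  ∂[v_0,v_1,v_3] = [v_1,v_3] − [v_0,v_3] + [v_0,v_1],
  ∂[v_1,v_2,v_3] = [v_2,v_3] − [v_1,v_3] + [v_1,v_2].
The resulting 6×4 matrix has rank 3, and its Smith normal form has invariant factors (1,1,1).

Reading off H_k = ker ∂_k / im ∂_{k+1}:

  H_0: rank C_0 − rank ∂_1 = 4 − 3 = 1, and the invariant factors of ∂_1 are all 1, so H_0 ≅ Z.
  H_1: rank ker ∂_1 − rank ∂_2 = (6 − 3) − 3 = 0, and the invariant factors of ∂_2 are all 1, so H_1 ≅ 0.
  H_2: rank ker ∂_2 − rank ∂_3 = (4 − 3) − 0 = 1, and there is no ∂_3, so H_2 ≅ Z.

As a check, the Euler characteristic is 4 − 6 + 4 = 2, which agrees with 1 − 0 + 1 = 2.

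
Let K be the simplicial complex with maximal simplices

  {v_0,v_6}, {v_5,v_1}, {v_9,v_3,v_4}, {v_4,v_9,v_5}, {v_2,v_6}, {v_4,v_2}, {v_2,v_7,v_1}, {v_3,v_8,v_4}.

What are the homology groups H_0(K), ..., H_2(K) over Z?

Order the vertices as v_0 < v_1 < v_2 < v_3 < v_4 < v_5 < v_6 < v_7 < v_8 < v_9. Listing each simplex with vertices in this order, K has dimension 2 with simplices:

  0-simplices (10): [v_0], [v_1], [v_2], [v_3], [v_4], [v_5], [v_6], [v_7], [v_8], [v_9]
  1-simplices (14): [v_0,v_6], [v_1,v_2], [v_1,v_5], [v_1,v_7], [v_2,v_4], [v_2,v_6], [v_2,v_7], [v_3,v_4], [v_3,v_8], [v_3,v_9], [v_4,v_5], [v_4,v_8], [v_4,v_9], [v_5,v_9]
  2-simplices (4): [v_1,v_2,v_7], [v_3,v_4,v_8], [v_3,v_4,v_9], [v_4,v_5,v_9]

giving chain groups C_0 ≅ Z^10, C_1 ≅ Z^14, C_2 ≅ Z^4.

∂_1: C_1 → C_0 sends each edge [p,q] (with p < q) to q − p. For instance
  ∂[v_1,v_7] = [v_7] − [v_1].
As a 10×14 matrix over Z this has rank 9, with invariant factors (1,1,1,1,1,1,1,1,1).

∂_2: C_2 → C_1 sends each 2-simplex [p,q,r] to [q,r] − [p,r] + [p,q]. For instance
  ∂[v_1,v_2,v_7] = [v_2,v_7] − [v_1,v_7] + [v_1,v_2],
  ∂[v_4,v_5,v_9] = [v_5,v_9] − [v_4,v_9] + [v_4,v_5].
The 14×4 boundary matrix has rank 4 and Smith normal form diag(1,1,1,1).

Computing H_k = (kernel of ∂_k) / (image of ∂_{k+1}):

  H_0: rank C_0 − rank ∂_1 = 10 − 9 = 1, and the invariant factors of ∂_1 are all 1, so H_0 ≅ Z.
  H_1: rank ker ∂_1 − rank ∂_2 = (14 − 9) − 4 = 1, and the invariant factors of ∂_2 are all 1, so H_1 ≅ Z.
  H_2: rank ker ∂_2 − rank ∂_3 = (4 − 4) − 0 = 0, and there is no ∂_3, so H_2 ≅ 0.

As a check, the Euler characteristic is 10 − 14 + 4 = 0, which agrees with 1 − 1 + 0 = 0.

H_0 ≅ Z,  H_1 ≅ Z,  H_2 = 0.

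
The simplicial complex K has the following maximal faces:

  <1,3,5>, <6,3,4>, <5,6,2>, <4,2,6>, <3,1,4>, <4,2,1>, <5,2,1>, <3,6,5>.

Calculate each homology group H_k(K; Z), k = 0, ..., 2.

H_0 ≅ Z,  H_1 = 0,  H_2 ≅ Z.

Fix the vertex order 1 < 2 < 3 < 4 < 5 < 6 and write every simplex with vertices in increasing order. Then dim K = 2 and the simplices of K are:

  0-simplices (6): [1], [2], [3], [4], [5], [6]
  1-simplices (12): [1,2], [1,3], [1,4], [1,5], [2,4], [2,5], [2,6], [3,4], [3,5], [3,6], [4,6], [5,6]
  2-simplices (8): [1,2,4], [1,2,5], [1,3,4], [1,3,5], [2,4,6], [2,5,6], [3,4,6], [3,5,6]

Hence C_0 ≅ Z^6, C_1 ≅ Z^12, C_2 ≅ Z^8.

Boundary ∂_1: C_1 → C_0 is given by ∂[p,q] = [q] − [p].
As a 6×12 matrix over Z this has rank 5, with invariant factors (1,1,1,1,1).

Boundary ∂_2: C_2 → C_1 maps a triangle to the signed sum of its edges. For instance
  ∂[3,4,6] = [4,6] − [3,6] + [3,4],
  ∂[1,2,4] = [2,4] − [1,4] + [1,2].
The resulting 12×8 matrix has rank 7, and its Smith normal form has invariant factors (1,1,1,1,1,1,1).

Now H_k = ker ∂_k / im ∂_{k+1}, so:

  H_0: rank C_0 − rank ∂_1 = 6 − 5 = 1, and the invariant factors of ∂_1 are all 1, so H_0 = Z.
  H_1: rank ker ∂_1 − rank ∂_2 = (12 − 5) − 7 = 0, and the invariant factors of ∂_2 are all 1, so H_1 = 0.
  H_2: rank ker ∂_2 − rank ∂_3 = (8 − 7) − 0 = 1, and there is no ∂_3, so H_2 = Z.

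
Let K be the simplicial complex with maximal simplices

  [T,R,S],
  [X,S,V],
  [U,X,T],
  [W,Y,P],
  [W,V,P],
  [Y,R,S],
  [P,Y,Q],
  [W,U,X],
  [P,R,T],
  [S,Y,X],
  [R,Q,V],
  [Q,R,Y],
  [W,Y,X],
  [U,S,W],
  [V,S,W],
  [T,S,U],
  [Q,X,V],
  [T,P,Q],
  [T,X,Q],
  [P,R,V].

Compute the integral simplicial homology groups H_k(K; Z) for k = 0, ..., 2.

H_0 = Z,  H_1 = Z ⊕ Z/2,  H_2 = 0.

We work with the vertex ordering P < Q < R < S < T < U < V < W < X < Y. The simplices of K, each written with vertices in increasing order, are:

  0-simplices (10): P, Q, R, S, T, U, V, W, X, Y
  1-simplices (30): PQ, PR, PT, PV, PW, PY, QR, QT, QV, QX, QY, RS, RT, RV, RY, ST, SU, SV, SW, SX, SY, TU, TX, UW, UX, VW, VX, WX, WY, XY
  2-simplices (20): PQT, PQY, PRT, PRV, PVW, PWY, QRV, QRY, QTX, QVX, RST, RSY, STU, SUW, SVW, SVX, SXY, TUX, UWX, WXY

so the chain groups are C_0 ≅ Z^10, C_1 ≅ Z^30, C_2 ≅ Z^20.

Boundary ∂_1: C_1 → C_0 sends each edge [p,q] (with p < q) to q − p. For instance
  ∂SU = U − S.
The resulting 10×30 matrix has rank 9, and its Smith normal form has invariant factors (1,1,1,1,1,1,1,1,1).

Boundary ∂_2: C_2 → C_1 maps a triangle to the signed sum of its edges. For instance
  ∂WXY = XY − WY + WX,
  ∂PRV = RV − PV + PR.
The resulting 30×20 matrix has rank 20, and its Smith normal form has invariant factors (1,1,1,1,1,1,1,1,1,1,1,1,1,1,1,1,1,1,1,2).

Computing H_k = (kernel of ∂_k) / (image of ∂_{k+1}):

  H_0: rank C_0 − rank ∂_1 = 10 − 9 = 1, and the invariant factors of ∂_1 are all 1, so H_0 = Z.
  H_1: rank ker ∂_1 − rank ∂_2 = (30 − 9) − 20 = 1, and ∂_2 has invariant factor 2 > 1, so H_1 = Z ⊕ Z/2.
  H_2: rank ker ∂_2 − rank ∂_3 = (20 − 20) − 0 = 0, and there is no ∂_3, so H_2 = 0.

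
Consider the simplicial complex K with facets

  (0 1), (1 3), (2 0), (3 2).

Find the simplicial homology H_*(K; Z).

H_0 = Z,  H_1 = Z.

Fix the vertex order 0 < 1 < 2 < 3 and write every simplex with vertices in increasing order. Then dim K = 1 and the simplices of K are:

  0-simplices (4): [0], [1], [2], [3]
  1-simplices (4): [0,1], [0,2], [1,3], [2,3]

giving chain groups C_0 ≅ Z^4, C_1 ≅ Z^4.

Boundary ∂_1: C_1 → C_0 maps an edge to its endpoints' difference, ∂[p,q] = q − p. For instance
  ∂[2,3] = [3] − [2].
As a 4×4 matrix over Z this has rank 3, with invariant factors (1,1,1).

Computing H_k = (kernel of ∂_k) / (image of ∂_{k+1}):

  H_0: rank C_0 − rank ∂_1 = 4 − 3 = 1, and the invariant factors of ∂_1 are all 1, so H_0 ≅ Z.
  H_1: rank ker ∂_1 − rank ∂_2 = (4 − 3) − 0 = 1, and there is no ∂_2, so H_1 ≅ Z.

(K is a triangulation of the circle S^1.)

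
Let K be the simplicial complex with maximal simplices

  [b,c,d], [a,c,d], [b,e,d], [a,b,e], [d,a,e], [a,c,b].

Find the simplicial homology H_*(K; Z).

H_0 ≅ Z,  H_1 = 0,  H_2 ≅ Z.

Take the total order a < b < c < d < e on the vertex set. Then K (dimension 2) consists of the simplices:

  0-simplices (5): a, b, c, d, e
  1-simplices (9): ab, ac, ad, ae, bc, bd, be, cd, de
  2-simplices (6): abc, abe, acd, ade, bcd, bde

Hence C_0 ≅ Z^5, C_1 ≅ Z^9, C_2 ≅ Z^6.

The boundary map ∂_1: C_1 → C_0 sends each edge [p,q] (with p < q) to q − p. For instance
  ∂ab = b − a.
This gives a 5×9 integer matrix of rank 4; reducing to Smith normal form yields diagonal entries (1,1,1,1).

∂_2: C_2 → C_1 maps a triangle to the signed sum of its edges. For instance
  ∂abc = bc − ac + ab,
  ∂bcd = cd − bd + bc.
The 9×6 boundary matrix has rank 5 and Smith normal form diag(1,1,1,1,1).

Computing H_k = (kernel of ∂_k) / (image of ∂_{k+1}):

  H_0: rank C_0 − rank ∂_1 = 5 − 4 = 1, and the invariant factors of ∂_1 are all 1, so H_0 ≅ Z.
  H_1: rank ker ∂_1 − rank ∂_2 = (9 − 4) − 5 = 0, and the invariant factors of ∂_2 are all 1, so H_1 ≅ 0.
  H_2: rank ker ∂_2 − rank ∂_3 = (6 − 5) − 0 = 1, and there is no ∂_3, so H_2 ≅ Z.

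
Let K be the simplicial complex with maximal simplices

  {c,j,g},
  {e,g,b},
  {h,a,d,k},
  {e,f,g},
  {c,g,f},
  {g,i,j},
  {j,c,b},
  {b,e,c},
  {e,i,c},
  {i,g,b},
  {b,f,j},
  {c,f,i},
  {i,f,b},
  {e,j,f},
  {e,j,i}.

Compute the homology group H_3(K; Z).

H_3 = 0.

Take the total order a < b < c < d < e < f < g < h < i < j < k on the vertex set. Then K (dimension 3) consists of the simplices:

  0-simplices (11): a, b, c, d, e, f, g, h, i, j, k
  1-simplices (27): ad, ah, ak, bc, be, bf, bg, bi, bj, ce, cf, cg, ci, cj, dh, dk, ef, eg, ei, ej, fg, fi, fj, gi, gj, hk, ij
  2-simplices (18): adh, adk, ahk, bce, bcj, beg, bfi, bfj, bgi, cei, cfg, cfi, cgj, dhk, efg, efj, eij, gij
  3-simplices (1): adhk

Hence C_0 ≅ Z^11, C_1 ≅ Z^27, C_2 ≅ Z^18, C_3 ≅ Z^1.

The boundary map ∂_1: C_1 → C_0 sends each edge [p,q] (with p < q) to q − p. For instance
  ∂bg = g − b.
The 11×27 boundary matrix has rank 9 and Smith normal form diag(1,1,1,1,1,1,1,1,1).

Boundary ∂_2: C_2 → C_1 maps a triangle to the signed sum of its edges. For instance
  ∂bfi = fi − bi + bf,
  ∂efj = fj − ej + ef.
The resulting 27×18 matrix has rank 16, and its Smith normal form has invariant factors (1,1,1,1,1,1,1,1,1,1,1,1,1,1,1,1).

∂_3: C_3 → C_2 sends each 3-simplex σ to the alternating sum Σ_i (−1)^i (σ with its i-th vertex removed). For instance
  ∂adhk = dhk − ahk + adk − adh.
The resulting 18×1 matrix has rank 1, and its Smith normal form has invariant factors (1).

Reading off H_k = ker ∂_k / im ∂_{k+1}:

  H_3: rank ker ∂_3 − rank ∂_4 = (1 − 1) − 0 = 0, and there is no ∂_4, so H_3 ≅ 0.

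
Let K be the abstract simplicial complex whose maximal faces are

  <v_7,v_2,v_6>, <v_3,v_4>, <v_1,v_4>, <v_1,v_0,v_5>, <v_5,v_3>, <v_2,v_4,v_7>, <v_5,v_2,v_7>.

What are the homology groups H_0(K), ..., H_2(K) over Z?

Order the vertices as v_0 < v_1 < v_2 < v_3 < v_4 < v_5 < v_6 < v_7. Listing each simplex with vertices in this order, K has dimension 2 with simplices:

  0-simplices (8): [v_0], [v_1], [v_2], [v_3], [v_4], [v_5], [v_6], [v_7]
  1-simplices (13): [v_0,v_1], [v_0,v_5], [v_1,v_4], [v_1,v_5], [v_2,v_4], [v_2,v_5], [v_2,v_6], [v_2,v_7], [v_3,v_4], [v_3,v_5], [v_4,v_7], [v_5,v_7], [v_6,v_7]
  2-simplices (4): [v_0,v_1,v_5], [v_2,v_4,v_7], [v_2,v_5,v_7], [v_2,v_6,v_7]

Hence C_0 ≅ Z^8, C_1 ≅ Z^13, C_2 ≅ Z^4.

Boundary ∂_1: C_1 → C_0 maps an edge to its endpoints' difference, ∂[p,q] = q − p. For instance
  ∂[v_3,v_4] = [v_4] − [v_3].
The resulting 8×13 matrix has rank 7, and its Smith normal form has invariant factors (1,1,1,1,1,1,1).

The boundary map ∂_2: C_2 → C_1 sends each 2-simplex [p,q,r] to [q,r] − [p,r] + [p,q]. For instance
  ∂[v_2,v_4,v_7] = [v_4,v_7] − [v_2,v_7] + [v_2,v_4],
  ∂[v_2,v_5,v_7] = [v_5,v_7] − [v_2,v_7] + [v_2,v_5].
The resulting 13×4 matrix has rank 4, and its Smith normal form has invariant factors (1,1,1,1).

From H_k ≅ ker(∂_k) / im(∂_{k+1}) we obtain:

  H_0: rank C_0 − rank ∂_1 = 8 − 7 = 1, and the invariant factors of ∂_1 are all 1, so H_0 = Z.
  H_1: rank ker ∂_1 − rank ∂_2 = (13 − 7) − 4 = 2, and the invariant factors of ∂_2 are all 1, so H_1 = Z^2.
  H_2: rank ker ∂_2 − rank ∂_3 = (4 − 4) − 0 = 0, and there is no ∂_3, so H_2 = 0.

H_0 ≅ Z,  H_1 ≅ Z^2,  H_2 = 0.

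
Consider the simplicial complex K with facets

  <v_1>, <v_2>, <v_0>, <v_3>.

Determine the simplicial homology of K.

We work with the vertex ordering v_0 < v_1 < v_2 < v_3. The simplices of K, each written with vertices in increasing order, are:

  0-simplices (4): [v_0], [v_1], [v_2], [v_3]

Hence C_0 ≅ Z^4.

From H_k ≅ ker(∂_k) / im(∂_{k+1}) we obtain:

  H_0: rank C_0 − rank ∂_1 = 4 − 0 = 4, and there is no ∂_1, so H_0 = Z^4.

H_0 ≅ Z^4.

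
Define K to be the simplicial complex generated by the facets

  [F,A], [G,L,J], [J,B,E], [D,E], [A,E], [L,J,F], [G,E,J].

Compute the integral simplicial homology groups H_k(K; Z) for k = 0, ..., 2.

H_0 ≅ Z,  H_1 ≅ Z,  H_2 = 0.

We work with the vertex ordering A < B < D < E < F < G < J < L. The simplices of K, each written with vertices in increasing order, are:

  0-simplices (8): A, B, D, E, F, G, J, L
  1-simplices (12): AE, AF, BE, BJ, DE, EG, EJ, FJ, FL, GJ, GL, JL
  2-simplices (4): BEJ, EGJ, FJL, GJL

so the chain groups are C_0 ≅ Z^8, C_1 ≅ Z^12, C_2 ≅ Z^4.

Boundary ∂_1: C_1 → C_0 sends each edge [p,q] (with p < q) to q − p. For instance
  ∂EJ = J − E.
This gives a 8×12 integer matrix of rank 7; reducing to Smith normal form yields diagonal entries (1,1,1,1,1,1,1).

Boundary ∂_2: C_2 → C_1 acts by ∂[p,q,r] = [q,r] − [p,r] + [p,q]. For instance
  ∂EGJ = GJ − EJ + EG,
  ∂GJL = JL − GL + GJ.
As a 12×4 matrix over Z this has rank 4, with invariant factors (1,1,1,1).

Reading off H_k = ker ∂_k / im ∂_{k+1}:

  H_0: rank C_0 − rank ∂_1 = 8 − 7 = 1, and the invariant factors of ∂_1 are all 1, so H_0 ≅ Z.
  H_1: rank ker ∂_1 − rank ∂_2 = (12 − 7) − 4 = 1, and the invariant factors of ∂_2 are all 1, so H_1 ≅ Z.
  H_2: rank ker ∂_2 − rank ∂_3 = (4 − 4) − 0 = 0, and there is no ∂_3, so H_2 ≅ 0.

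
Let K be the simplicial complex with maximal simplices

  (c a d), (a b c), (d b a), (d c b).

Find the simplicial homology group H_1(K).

H_1 = 0.

Fix the vertex order a < b < c < d and write every simplex with vertices in increasing order. Then dim K = 2 and the simplices of K are:

  0-simplices (4): a, b, c, d
  1-simplices (6): ab, ac, ad, bc, bd, cd
  2-simplices (4): abc, abd, acd, bcd

so the chain groups are C_0 ≅ Z^4, C_1 ≅ Z^6, C_2 ≅ Z^4.

Boundary ∂_1: C_1 → C_0 sends each edge [p,q] (with p < q) to q − p.
The resulting 4×6 matrix has rank 3, and its Smith normal form has invariant factors (1,1,1).

The boundary map ∂_2: C_2 → C_1 acts by ∂[p,q,r] = [q,r] − [p,r] + [p,q]. For instance
  ∂bcd = cd − bd + bc,
  ∂acd = cd − ad + ac.
This gives a 6×4 integer matrix of rank 3; reducing to Smith normal form yields diagonal entries (1,1,1).

Reading off H_k = ker ∂_k / im ∂_{k+1}:

  H_1: rank ker ∂_1 − rank ∂_2 = (6 − 3) − 3 = 0, and the invariant factors of ∂_2 are all 1, so H_1 ≅ 0.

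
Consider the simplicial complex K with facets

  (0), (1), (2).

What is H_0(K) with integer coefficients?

Fix the vertex order 0 < 1 < 2 and write every simplex with vertices in increasing order. Then dim K = 0 and the simplices of K are:

  0-simplices (3): [0], [1], [2]

so the chain groups are C_0 ≅ Z^3.

From H_k ≅ ker(∂_k) / im(∂_{k+1}) we obtain:

  H_0: rank C_0 − rank ∂_1 = 3 − 0 = 3, and there is no ∂_1, so H_0 ≅ Z^3.

H_0 = Z^3.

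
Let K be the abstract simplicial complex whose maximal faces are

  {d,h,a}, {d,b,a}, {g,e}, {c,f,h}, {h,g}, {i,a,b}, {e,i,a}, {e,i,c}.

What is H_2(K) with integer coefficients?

We work with the vertex ordering a < b < c < d < e < f < g < h < i. The simplices of K, each written with vertices in increasing order, are:

  0-simplices (9): a, b, c, d, e, f, g, h, i
  1-simplices (16): ab, ad, ae, ah, ai, bd, bi, ce, cf, ch, ci, dh, eg, ei, fh, gh
  2-simplices (6): abd, abi, adh, aei, cei, cfh

Hence C_0 ≅ Z^9, C_1 ≅ Z^16, C_2 ≅ Z^6.

∂_1: C_1 → C_0 maps an edge to its endpoints' difference, ∂[p,q] = q − p. For instance
  ∂eg = g − e.
The 9×16 boundary matrix has rank 8 and Smith normal form diag(1,1,1,1,1,1,1,1).

Boundary ∂_2: C_2 → C_1 maps a triangle to the signed sum of its edges. For instance
  ∂cfh = fh − ch + cf,
  ∂aei = ei − ai + ae.
As a 16×6 matrix over Z this has rank 6, with invariant factors (1,1,1,1,1,1).

Computing H_k = (kernel of ∂_k) / (image of ∂_{k+1}):

  H_2: rank ker ∂_2 − rank ∂_3 = (6 − 6) − 0 = 0, and there is no ∂_3, so H_2 ≅ 0.

H_2 ≅ 0.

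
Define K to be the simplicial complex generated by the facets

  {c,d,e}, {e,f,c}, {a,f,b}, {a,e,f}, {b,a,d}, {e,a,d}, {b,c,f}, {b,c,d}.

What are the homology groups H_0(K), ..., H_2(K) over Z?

We work with the vertex ordering a < b < c < d < e < f. The simplices of K, each written with vertices in increasing order, are:

  0-simplices (6): a, b, c, d, e, f
  1-simplices (12): ab, ad, ae, af, bc, bd, bf, cd, ce, cf, de, ef
  2-simplices (8): abd, abf, ade, aef, bcd, bcf, cde, cef

Hence C_0 ≅ Z^6, C_1 ≅ Z^12, C_2 ≅ Z^8.

∂_1: C_1 → C_0 is given by ∂[p,q] = [q] − [p]. For instance
  ∂ef = f − e.
The resulting 6×12 matrix has rank 5, and its Smith normal form has invariant factors (1,1,1,1,1).

Boundary ∂_2: C_2 → C_1 maps a triangle to the signed sum of its edges. For instance
  ∂aef = ef − af + ae,
  ∂cef = ef − cf + ce.
As a 12×8 matrix over Z this has rank 7, with invariant factors (1,1,1,1,1,1,1).

Reading off H_k = ker ∂_k / im ∂_{k+1}:

  H_0: rank C_0 − rank ∂_1 = 6 − 5 = 1, and the invariant factors of ∂_1 are all 1, so H_0 ≅ Z.
  H_1: rank ker ∂_1 − rank ∂_2 = (12 − 5) − 7 = 0, and the invariant factors of ∂_2 are all 1, so H_1 ≅ 0.
  H_2: rank ker ∂_2 − rank ∂_3 = (8 − 7) − 0 = 1, and there is no ∂_3, so H_2 ≅ Z.

(K is a triangulation of the 2-sphere S^2.)

H_0 ≅ Z,  H_1 = 0,  H_2 ≅ Z.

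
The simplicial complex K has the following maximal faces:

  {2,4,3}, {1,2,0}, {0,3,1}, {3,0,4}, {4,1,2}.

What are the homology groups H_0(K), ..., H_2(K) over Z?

H_0 = Z,  H_1 = Z,  H_2 = 0.

Take the total order 0 < 1 < 2 < 3 < 4 on the vertex set. Then K (dimension 2) consists of the simplices:

  0-simplices (5): [0], [1], [2], [3], [4]
  1-simplices (10): [0,1], [0,2], [0,3], [0,4], [1,2], [1,3], [1,4], [2,3], [2,4], [3,4]
  2-simplices (5): [0,1,2], [0,1,3], [0,3,4], [1,2,4], [2,3,4]

giving chain groups C_0 ≅ Z^5, C_1 ≅ Z^10, C_2 ≅ Z^5.

Boundary ∂_1: C_1 → C_0 maps an edge to its endpoints' difference, ∂[p,q] = q − p.
The resulting 5×10 matrix has rank 4, and its Smith normal form has invariant factors (1,1,1,1).

Boundary ∂_2: C_2 → C_1 maps a triangle to the signed sum of its edges. For instance
  ∂[2,3,4] = [3,4] − [2,4] + [2,3],
  ∂[1,2,4] = [2,4] − [1,4] + [1,2].
As a 10×5 matrix over Z this has rank 5, with invariant factors (1,1,1,1,1).

Now H_k = ker ∂_k / im ∂_{k+1}, so:

  H_0: rank C_0 − rank ∂_1 = 5 − 4 = 1, and the invariant factors of ∂_1 are all 1, so H_0 ≅ Z.
  H_1: rank ker ∂_1 − rank ∂_2 = (10 − 4) − 5 = 1, and the invariant factors of ∂_2 are all 1, so H_1 ≅ Z.
  H_2: rank ker ∂_2 − rank ∂_3 = (5 − 5) − 0 = 0, and there is no ∂_3, so H_2 ≅ 0.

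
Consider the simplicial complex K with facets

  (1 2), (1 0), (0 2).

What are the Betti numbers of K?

K has 3 vertices, 3 edges.
rank ∂_0 = 0, rank ∂_1 = 2 ⇒ b_0 = 3 − 0 − 2 = 1; all invariant factors of ∂_1 are 1 so no torsion. So H_0 ≅ Z.
rank ∂_1 = 2, rank ∂_2 = 0 ⇒ b_1 = 3 − 2 − 0 = 1. So H_1 ≅ Z.

b_0 = 1, b_1 = 1.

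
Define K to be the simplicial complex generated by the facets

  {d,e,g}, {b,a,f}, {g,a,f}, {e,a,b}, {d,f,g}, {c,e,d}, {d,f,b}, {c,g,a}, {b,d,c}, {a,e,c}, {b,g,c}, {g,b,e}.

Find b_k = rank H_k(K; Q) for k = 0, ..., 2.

b_0 = 1, b_1 = 0, b_2 = 0.

Order the vertices as a < b < c < d < e < f < g. Listing each simplex with vertices in this order, K has dimension 2 with simplices:

  0-simplices (7): a, b, c, d, e, f, g
  1-simplices (18): ab, ac, ae, af, ag, bc, bd, be, bf, bg, cd, ce, cg, de, df, dg, eg, fg
  2-simplices (12): abe, abf, ace, acg, afg, bcd, bcg, bdf, beg, cde, deg, dfg

so the chain groups are C_0 ≅ Z^7, C_1 ≅ Z^18, C_2 ≅ Z^12.

∂_1: C_1 → C_0 is given by ∂[p,q] = [q] − [p].
The resulting 7×18 matrix has rank 6, and its Smith normal form has invariant factors (1,1,1,1,1,1).

The boundary map ∂_2: C_2 → C_1 sends each 2-simplex [p,q,r] to [q,r] − [p,r] + [p,q]. For instance
  ∂acg = cg − ag + ac,
  ∂abf = bf − af + ab.
The resulting 18×12 matrix has rank 12, and its Smith normal form has invariant factors (1,1,1,1,1,1,1,1,1,1,1,2).

Computing H_k = (kernel of ∂_k) / (image of ∂_{k+1}):

  H_0: rank C_0 − rank ∂_1 = 7 − 6 = 1, and the invariant factors of ∂_1 are all 1, so H_0 = Z.
  H_1: rank ker ∂_1 − rank ∂_2 = (18 − 6) − 12 = 0, and ∂_2 has invariant factor 2 > 1, so H_1 = Z_2.
  H_2: rank ker ∂_2 − rank ∂_3 = (12 − 12) − 0 = 0, and there is no ∂_3, so H_2 = 0.

As a check, the Euler characteristic is 7 − 18 + 12 = 1, which agrees with 1 − 0 + 0 = 1.
(K is a triangulation of the real projective plane RP^2.)

Hence the Betti numbers are b_0 = 1, b_1 = 0, b_2 = 0.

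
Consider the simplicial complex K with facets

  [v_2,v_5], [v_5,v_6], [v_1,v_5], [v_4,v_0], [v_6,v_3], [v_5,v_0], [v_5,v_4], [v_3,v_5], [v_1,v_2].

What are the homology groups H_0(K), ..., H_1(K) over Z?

Take the total order v_0 < v_1 < v_2 < v_3 < v_4 < v_5 < v_6 on the vertex set. Then K (dimension 1) consists of the simplices:

  0-simplices (7): [v_0], [v_1], [v_2], [v_3], [v_4], [v_5], [v_6]
  1-simplices (9): [v_0,v_4], [v_0,v_5], [v_1,v_2], [v_1,v_5], [v_2,v_5], [v_3,v_5], [v_3,v_6], [v_4,v_5], [v_5,v_6]

giving chain groups C_0 ≅ Z^7, C_1 ≅ Z^9.

Boundary ∂_1: C_1 → C_0 sends each edge [p,q] (with p < q) to q − p.
As a 7×9 matrix over Z this has rank 6, with invariant factors (1,1,1,1,1,1).

Computing H_k = (kernel of ∂_k) / (image of ∂_{k+1}):

  H_0: rank C_0 − rank ∂_1 = 7 − 6 = 1, and the invariant factors of ∂_1 are all 1, so H_0 ≅ Z.
  H_1: rank ker ∂_1 − rank ∂_2 = (9 − 6) − 0 = 3, and there is no ∂_2, so H_1 ≅ Z^3.

As a check, the Euler characteristic is 7 − 9 = -2, which agrees with 1 − 3 = -2.

H_0 = Z,  H_1 = Z^3.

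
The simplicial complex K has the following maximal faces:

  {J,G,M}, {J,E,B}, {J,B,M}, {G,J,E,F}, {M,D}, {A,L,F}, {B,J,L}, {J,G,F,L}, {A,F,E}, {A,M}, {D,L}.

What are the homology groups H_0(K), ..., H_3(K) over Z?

Take the total order A < B < D < E < F < G < J < L < M on the vertex set. Then K (dimension 3) consists of the simplices:

  0-simplices (9): A, B, D, E, F, G, J, L, M
  1-simplices (21): AE, AF, AL, AM, BE, BJ, BL, BM, DL, DM, EF, EG, EJ, FG, FJ, FL, GJ, GL, GM, JL, JM
  2-simplices (13): AEF, AFL, BEJ, BJL, BJM, EFG, EFJ, EGJ, FGJ, FGL, FJL, GJL, GJM
  3-simplices (2): EFGJ, FGJL

so the chain groups are C_0 ≅ Z^9, C_1 ≅ Z^21, C_2 ≅ Z^13, C_3 ≅ Z^2.

Boundary ∂_1: C_1 → C_0 is given by ∂[p,q] = [q] − [p].
As a 9×21 matrix over Z this has rank 8, with invariant factors (1,1,1,1,1,1,1,1).

The boundary map ∂_2: C_2 → C_1 acts by ∂[p,q,r] = [q,r] − [p,r] + [p,q]. For instance
  ∂AFL = FL − AL + AF,
  ∂BEJ = EJ − BJ + BE.
The resulting 21×13 matrix has rank 11, and its Smith normal form has invariant factors (1,1,1,1,1,1,1,1,1,1,1).

Boundary ∂_3: C_3 → C_2 sends each 3-simplex σ to the alternating sum Σ_i (−1)^i (σ with its i-th vertex removed). For instance
  ∂EFGJ = FGJ − EGJ + EFJ − EFG,
  ∂FGJL = GJL − FJL + FGL − FGJ.
As a 13×2 matrix over Z this has rank 2, with invariant factors (1,1).

From H_k ≅ ker(∂_k) / im(∂_{k+1}) we obtain:

  H_0: rank C_0 − rank ∂_1 = 9 − 8 = 1, and the invariant factors of ∂_1 are all 1, so H_0 = Z.
  H_1: rank ker ∂_1 − rank ∂_2 = (21 − 8) − 11 = 2, and the invariant factors of ∂_2 are all 1, so H_1 = Z^2.
  H_2: rank ker ∂_2 − rank ∂_3 = (13 − 11) − 2 = 0, and the invariant factors of ∂_3 are all 1, so H_2 = 0.
  H_3: rank ker ∂_3 − rank ∂_4 = (2 − 2) − 0 = 0, and there is no ∂_4, so H_3 = 0.

H_0 ≅ Z,  H_1 ≅ Z^2,  H_2 = 0,  H_3 = 0.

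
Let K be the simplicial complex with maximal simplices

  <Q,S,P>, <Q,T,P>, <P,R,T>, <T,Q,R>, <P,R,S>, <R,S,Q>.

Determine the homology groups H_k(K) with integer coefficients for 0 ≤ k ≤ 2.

Fix the vertex order P < Q < R < S < T and write every simplex with vertices in increasing order. Then dim K = 2 and the simplices of K are:

  0-simplices (5): P, Q, R, S, T
  1-simplices (9): PQ, PR, PS, PT, QR, QS, QT, RS, RT
  2-simplices (6): PQS, PQT, PRS, PRT, QRS, QRT

so the chain groups are C_0 ≅ Z^5, C_1 ≅ Z^9, C_2 ≅ Z^6.

Boundary ∂_1: C_1 → C_0 maps an edge to its endpoints' difference, ∂[p,q] = q − p.
The resulting 5×9 matrix has rank 4, and its Smith normal form has invariant factors (1,1,1,1).

Boundary ∂_2: C_2 → C_1 sends each 2-simplex [p,q,r] to [q,r] − [p,r] + [p,q]. For instance
  ∂PRS = RS − PS + PR,
  ∂QRS = RS − QS + QR.
As a 9×6 matrix over Z this has rank 5, with invariant factors (1,1,1,1,1).

Computing H_k = (kernel of ∂_k) / (image of ∂_{k+1}):

  H_0: rank C_0 − rank ∂_1 = 5 − 4 = 1, and the invariant factors of ∂_1 are all 1, so H_0 ≅ Z.
  H_1: rank ker ∂_1 − rank ∂_2 = (9 − 4) − 5 = 0, and the invariant factors of ∂_2 are all 1, so H_1 ≅ 0.
  H_2: rank ker ∂_2 − rank ∂_3 = (6 − 5) − 0 = 1, and there is no ∂_3, so H_2 ≅ Z.

As a check, the Euler characteristic is 5 − 9 + 6 = 2, which agrees with 1 − 0 + 1 = 2.

H_0 = Z,  H_1 = 0,  H_2 = Z.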